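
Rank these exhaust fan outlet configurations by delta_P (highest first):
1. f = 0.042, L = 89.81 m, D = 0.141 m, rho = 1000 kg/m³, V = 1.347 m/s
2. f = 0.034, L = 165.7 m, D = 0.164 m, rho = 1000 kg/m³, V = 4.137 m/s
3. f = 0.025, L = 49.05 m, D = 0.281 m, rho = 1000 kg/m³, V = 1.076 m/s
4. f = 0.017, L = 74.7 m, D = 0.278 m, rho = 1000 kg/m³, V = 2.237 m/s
Case 1: delta_P = 24.27 kPa
Case 2: delta_P = 294 kPa
Case 3: delta_P = 2.526 kPa
Case 4: delta_P = 11.43 kPa
Ranking (highest first): 2, 1, 4, 3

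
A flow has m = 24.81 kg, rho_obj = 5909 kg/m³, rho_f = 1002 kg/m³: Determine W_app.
Formula: W_{app} = mg\left(1 - \frac{\rho_f}{\rho_{obj}}\right)
W_app = 24.81·9.81·(1 − 1002/5909) = 202.1 N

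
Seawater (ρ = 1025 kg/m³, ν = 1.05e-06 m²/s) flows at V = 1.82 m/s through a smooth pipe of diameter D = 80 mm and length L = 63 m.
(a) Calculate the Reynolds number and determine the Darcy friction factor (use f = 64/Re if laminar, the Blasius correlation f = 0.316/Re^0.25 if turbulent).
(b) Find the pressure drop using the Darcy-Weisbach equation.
(a) Re = V·D/ν = 1.82·0.08/1.05e-06 = 138670 → turbulent (Re > 4000); f = 0.316/Re^0.25 = 0.316/138670^0.25 = 0.016375 (Blasius is strictly valid for Re ≲ 1e5; used here as the smooth-pipe estimate the problem specifies)
(b) Darcy-Weisbach: ΔP = f·(L/D)·½ρV²/1000 = 0.016375·(63/0.080)·½·1025·1.82²/1000 = 21.89 kPa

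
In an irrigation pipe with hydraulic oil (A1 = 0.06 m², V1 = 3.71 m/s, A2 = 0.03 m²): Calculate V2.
Formula: V_2 = \frac{A_1 V_1}{A_2}
V2 = 0.06·3.71/0.03 = 7.42 m/s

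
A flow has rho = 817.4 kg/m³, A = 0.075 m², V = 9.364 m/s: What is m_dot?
Formula: \dot{m} = \rho A V
m_dot = 817.4·0.075·9.364 = 574.1 kg/s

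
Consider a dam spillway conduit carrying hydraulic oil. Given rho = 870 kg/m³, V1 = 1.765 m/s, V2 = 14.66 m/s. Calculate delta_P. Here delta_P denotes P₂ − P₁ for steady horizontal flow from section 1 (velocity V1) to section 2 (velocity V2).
Formula: \Delta P = \frac{1}{2} \rho (V_1^2 - V_2^2)
delta_P = 0.5·870·(1.765² − 14.66²)/1000 = -92.13 kPa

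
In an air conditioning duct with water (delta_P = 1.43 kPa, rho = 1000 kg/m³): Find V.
Formula: V = \sqrt{\frac{2 \Delta P}{\rho}}
V = √(2·(1.43·1000)/1000) = 1.691 m/s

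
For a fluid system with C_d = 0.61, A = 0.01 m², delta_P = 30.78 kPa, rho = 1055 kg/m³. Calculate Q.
Formula: Q = C_d A \sqrt{\frac{2 \Delta P}{\rho}}
Q = 0.61·0.01·√(2·(30.78·1000)/1055)·1000 = 46.6 L/s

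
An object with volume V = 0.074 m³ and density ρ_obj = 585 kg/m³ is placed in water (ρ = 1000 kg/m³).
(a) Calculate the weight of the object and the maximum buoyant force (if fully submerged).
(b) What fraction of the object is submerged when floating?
(a) W=rho_obj*g*V=585*9.81*0.074=424.7 N; F_B(max)=rho*g*V=1000*9.81*0.074=725.9 N
(b) Floating fraction=rho_obj/rho=585/1000=0.585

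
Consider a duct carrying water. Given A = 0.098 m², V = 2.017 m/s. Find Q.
Formula: Q = A V
Q = 0.098·2.017·1000 = 197.7 L/s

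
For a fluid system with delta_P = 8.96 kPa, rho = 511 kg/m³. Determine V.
Formula: V = \sqrt{\frac{2 \Delta P}{\rho}}
V = √(2·(8.96·1000)/511) = 5.922 m/s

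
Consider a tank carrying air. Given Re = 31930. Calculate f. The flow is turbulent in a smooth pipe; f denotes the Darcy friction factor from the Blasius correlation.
Formula: f = \frac{0.316}{Re^{0.25}}
f = 0.316/31930^0.25 = 0.02364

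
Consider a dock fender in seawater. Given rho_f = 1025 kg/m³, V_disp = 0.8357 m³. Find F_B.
Formula: F_B = \rho_f g V_{disp}
F_B = 1025·9.81·0.8357 = 8403 N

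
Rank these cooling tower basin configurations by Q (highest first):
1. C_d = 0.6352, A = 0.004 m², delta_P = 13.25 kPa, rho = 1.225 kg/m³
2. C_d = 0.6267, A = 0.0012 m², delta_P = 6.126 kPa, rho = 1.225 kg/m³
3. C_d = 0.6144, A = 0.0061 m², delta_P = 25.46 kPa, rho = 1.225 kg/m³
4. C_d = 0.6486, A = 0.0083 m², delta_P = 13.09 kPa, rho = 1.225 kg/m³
Case 1: Q = 373.7 L/s
Case 2: Q = 75.21 L/s
Case 3: Q = 764.1 L/s
Case 4: Q = 787 L/s
Ranking (highest first): 4, 3, 1, 2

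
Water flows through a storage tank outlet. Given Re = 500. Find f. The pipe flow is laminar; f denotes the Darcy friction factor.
Formula: f = \frac{64}{Re}
f = 64/500 = 0.128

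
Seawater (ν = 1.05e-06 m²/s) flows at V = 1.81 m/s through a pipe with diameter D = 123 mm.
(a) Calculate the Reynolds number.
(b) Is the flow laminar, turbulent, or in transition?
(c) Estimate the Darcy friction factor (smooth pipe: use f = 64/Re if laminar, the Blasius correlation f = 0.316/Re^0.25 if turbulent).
(a) Re = V·D/ν = 1.81·0.123/1.05e-06 = 212030
(b) Flow regime: turbulent (Re > 4000)
(c) Friction factor: f = 0.316/Re^0.25 = 0.316/212030^0.25 = 0.01473 (Blasius is strictly valid for Re ≲ 1e5; used here as the smooth-pipe estimate the problem specifies)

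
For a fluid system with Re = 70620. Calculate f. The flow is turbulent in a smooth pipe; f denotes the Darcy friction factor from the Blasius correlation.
Formula: f = \frac{0.316}{Re^{0.25}}
f = 0.316/70620^0.25 = 0.01938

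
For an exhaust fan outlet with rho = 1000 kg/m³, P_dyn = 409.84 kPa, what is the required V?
Formula: P_{dyn} = \frac{1}{2} \rho V^2
Substituting knowns: 409.84 = 0.5·1000·V²/1000
Solving for V: V = √(2·(409.84·1000)/1000) = 28.63 m/s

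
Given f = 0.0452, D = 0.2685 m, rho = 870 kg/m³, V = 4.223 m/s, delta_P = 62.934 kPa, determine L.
Formula: \Delta P = f \frac{L}{D} \frac{\rho V^2}{2}
Substituting knowns: 62.934 = 0.0452·(L/0.2685)·0.5·870·4.223²/1000
Solving for L: L = (62.934·1000)·0.2685/(0.0452·0.5·870·4.223²) = 48.19 m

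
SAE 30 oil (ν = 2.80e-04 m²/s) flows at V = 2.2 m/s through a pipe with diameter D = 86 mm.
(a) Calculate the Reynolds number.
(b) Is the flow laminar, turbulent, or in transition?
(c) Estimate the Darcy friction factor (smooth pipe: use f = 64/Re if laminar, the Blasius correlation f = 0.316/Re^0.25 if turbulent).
(a) Re = V·D/ν = 2.2·0.086/2.80e-04 = 675.71
(b) Flow regime: laminar (Re < 2300)
(c) Friction factor: f = 64/Re = 64/675.71 = 0.09472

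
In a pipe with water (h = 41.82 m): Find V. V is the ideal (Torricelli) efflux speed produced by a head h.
Formula: V = \sqrt{2 g h}
V = √(2·9.81·41.82) = 28.64 m/s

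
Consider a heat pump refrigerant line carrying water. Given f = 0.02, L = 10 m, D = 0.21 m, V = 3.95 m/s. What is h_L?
Formula: h_L = f \frac{L}{D} \frac{V^2}{2g}
h_L = 0.02·(10/0.21)·3.95²/(2·9.81) = 0.7574 m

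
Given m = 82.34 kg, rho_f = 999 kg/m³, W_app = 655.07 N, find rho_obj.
Formula: W_{app} = mg\left(1 - \frac{\rho_f}{\rho_{obj}}\right)
Substituting knowns: 655.07 = 82.34·9.81·(1 − 999/rho_obj)
Solving for rho_obj: rho_obj = 999/(1 − 655.07/(82.34·9.81)) = 5285 kg/m³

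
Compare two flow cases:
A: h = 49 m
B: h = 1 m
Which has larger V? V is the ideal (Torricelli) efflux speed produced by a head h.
V(A) = 31.01 m/s, V(B) = 4.429 m/s. Answer: A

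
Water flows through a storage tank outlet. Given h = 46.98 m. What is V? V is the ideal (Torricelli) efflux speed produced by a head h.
Formula: V = \sqrt{2 g h}
V = √(2·9.81·46.98) = 30.36 m/s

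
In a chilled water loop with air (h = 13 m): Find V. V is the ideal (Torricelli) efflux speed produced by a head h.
Formula: V = \sqrt{2 g h}
V = √(2·9.81·13) = 15.97 m/s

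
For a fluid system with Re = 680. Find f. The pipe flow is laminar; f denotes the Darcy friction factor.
Formula: f = \frac{64}{Re}
f = 64/680 = 0.09412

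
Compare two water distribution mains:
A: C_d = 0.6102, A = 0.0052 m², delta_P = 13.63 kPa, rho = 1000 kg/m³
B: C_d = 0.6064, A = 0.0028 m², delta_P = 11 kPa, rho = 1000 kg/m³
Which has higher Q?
Q(A) = 16.57 L/s, Q(B) = 7.964 L/s. Answer: A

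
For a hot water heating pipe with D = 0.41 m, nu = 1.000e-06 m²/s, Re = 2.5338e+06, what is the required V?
Formula: Re = \frac{V D}{\nu}
Substituting knowns: 2.5338e+06 = V·0.41/1.000e-06
Solving for V: V = 2.5338e+06·1.000e-06/0.41 = 6.18 m/s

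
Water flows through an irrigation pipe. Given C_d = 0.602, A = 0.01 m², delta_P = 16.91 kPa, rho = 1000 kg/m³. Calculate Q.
Formula: Q = C_d A \sqrt{\frac{2 \Delta P}{\rho}}
Q = 0.602·0.01·√(2·(16.91·1000)/1000)·1000 = 35.01 L/s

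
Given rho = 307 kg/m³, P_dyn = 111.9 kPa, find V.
Formula: P_{dyn} = \frac{1}{2} \rho V^2
Substituting knowns: 111.9 = 0.5·307·V²/1000
Solving for V: V = √(2·(111.9·1000)/307) = 27 m/s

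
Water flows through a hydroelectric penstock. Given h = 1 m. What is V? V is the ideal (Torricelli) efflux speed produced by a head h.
Formula: V = \sqrt{2 g h}
V = √(2·9.81·1) = 4.429 m/s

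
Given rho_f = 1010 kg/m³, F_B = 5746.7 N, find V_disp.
Formula: F_B = \rho_f g V_{disp}
Substituting knowns: 5746.7 = 1010·9.81·V_disp
Solving for V_disp: V_disp = 5746.7/(1010·9.81) = 0.58 m³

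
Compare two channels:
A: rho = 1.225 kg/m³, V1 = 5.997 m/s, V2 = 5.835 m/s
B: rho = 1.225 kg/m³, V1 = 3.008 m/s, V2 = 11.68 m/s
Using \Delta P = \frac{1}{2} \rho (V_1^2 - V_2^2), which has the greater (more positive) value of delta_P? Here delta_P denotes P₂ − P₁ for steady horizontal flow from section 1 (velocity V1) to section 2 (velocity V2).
delta_P(A) = 0.001174 kPa, delta_P(B) = -0.07802 kPa. Answer: A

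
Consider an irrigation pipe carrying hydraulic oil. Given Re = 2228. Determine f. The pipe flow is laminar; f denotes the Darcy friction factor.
Formula: f = \frac{64}{Re}
f = 64/2228 = 0.02873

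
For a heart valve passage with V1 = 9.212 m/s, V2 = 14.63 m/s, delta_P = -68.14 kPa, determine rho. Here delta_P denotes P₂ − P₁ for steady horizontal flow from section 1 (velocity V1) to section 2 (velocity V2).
Formula: \Delta P = \frac{1}{2} \rho (V_1^2 - V_2^2)
Substituting knowns: -68.14 = 0.5·rho·(9.212² − 14.63²)/1000
Solving for rho: rho = 2·(-68.14·1000)/(9.212² − 14.63²) = 1055 kg/m³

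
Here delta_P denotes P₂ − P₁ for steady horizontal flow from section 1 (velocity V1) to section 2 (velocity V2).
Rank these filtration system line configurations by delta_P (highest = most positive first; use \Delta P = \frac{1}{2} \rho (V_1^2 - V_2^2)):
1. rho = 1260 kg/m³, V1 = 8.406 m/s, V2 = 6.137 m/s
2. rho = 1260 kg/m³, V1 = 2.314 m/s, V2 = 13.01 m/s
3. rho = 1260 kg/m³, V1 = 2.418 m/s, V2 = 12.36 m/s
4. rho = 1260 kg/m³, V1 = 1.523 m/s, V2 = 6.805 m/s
Case 1: delta_P = 20.79 kPa
Case 2: delta_P = -103.3 kPa
Case 3: delta_P = -92.56 kPa
Case 4: delta_P = -27.71 kPa
Ranking (highest first): 1, 4, 3, 2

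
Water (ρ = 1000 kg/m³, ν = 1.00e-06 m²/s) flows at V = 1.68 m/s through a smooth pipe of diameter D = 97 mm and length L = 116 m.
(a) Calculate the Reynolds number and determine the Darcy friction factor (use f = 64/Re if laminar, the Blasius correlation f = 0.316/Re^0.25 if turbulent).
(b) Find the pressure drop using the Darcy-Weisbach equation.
(a) Re = V·D/ν = 1.68·0.097/1.00e-06 = 162960 → turbulent (Re > 4000); f = 0.316/Re^0.25 = 0.316/162960^0.25 = 0.015728 (Blasius is strictly valid for Re ≲ 1e5; used here as the smooth-pipe estimate the problem specifies)
(b) Darcy-Weisbach: ΔP = f·(L/D)·½ρV²/1000 = 0.015728·(116/0.097)·½·1000·1.68²/1000 = 26.54 kPa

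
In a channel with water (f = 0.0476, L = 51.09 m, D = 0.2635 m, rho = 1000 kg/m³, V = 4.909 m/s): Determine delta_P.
Formula: \Delta P = f \frac{L}{D} \frac{\rho V^2}{2}
delta_P = 0.0476·(51.09/0.2635)·0.5·1000·4.909²/1000 = 111.2 kPa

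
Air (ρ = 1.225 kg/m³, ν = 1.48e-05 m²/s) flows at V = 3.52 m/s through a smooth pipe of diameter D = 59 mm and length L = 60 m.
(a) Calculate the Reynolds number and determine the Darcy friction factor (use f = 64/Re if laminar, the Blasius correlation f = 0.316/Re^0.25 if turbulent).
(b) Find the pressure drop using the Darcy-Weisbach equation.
(a) Re = V·D/ν = 3.52·0.059/1.48e-05 = 14032 → turbulent (Re > 4000); f = 0.316/Re^0.25 = 0.316/14032^0.25 = 0.029034
(b) Darcy-Weisbach: ΔP = f·(L/D)·½ρV²/1000 = 0.029034·(60/0.059)·½·1.225·3.52²/1000 = 0.2241 kPa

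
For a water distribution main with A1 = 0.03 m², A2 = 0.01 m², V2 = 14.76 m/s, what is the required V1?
Formula: V_2 = \frac{A_1 V_1}{A_2}
Substituting knowns: 14.76 = 0.03·V1/0.01
Solving for V1: V1 = 14.76·0.01/0.03 = 4.92 m/s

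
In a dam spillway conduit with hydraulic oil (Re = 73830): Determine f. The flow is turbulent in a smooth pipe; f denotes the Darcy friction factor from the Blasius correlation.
Formula: f = \frac{0.316}{Re^{0.25}}
f = 0.316/73830^0.25 = 0.01917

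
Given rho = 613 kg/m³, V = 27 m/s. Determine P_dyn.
Formula: P_{dyn} = \frac{1}{2} \rho V^2
P_dyn = 0.5·613·27²/1000 = 223.4 kPa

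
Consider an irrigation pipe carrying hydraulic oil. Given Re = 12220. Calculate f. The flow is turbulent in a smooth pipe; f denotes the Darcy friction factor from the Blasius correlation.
Formula: f = \frac{0.316}{Re^{0.25}}
f = 0.316/12220^0.25 = 0.03006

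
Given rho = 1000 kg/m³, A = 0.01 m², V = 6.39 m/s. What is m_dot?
Formula: \dot{m} = \rho A V
m_dot = 1000·0.01·6.39 = 63.9 kg/s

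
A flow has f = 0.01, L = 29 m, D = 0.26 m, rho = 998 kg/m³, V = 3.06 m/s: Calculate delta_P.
Formula: \Delta P = f \frac{L}{D} \frac{\rho V^2}{2}
delta_P = 0.01·(29/0.26)·0.5·998·3.06²/1000 = 5.212 kPa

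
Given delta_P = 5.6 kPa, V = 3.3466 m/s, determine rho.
Formula: V = \sqrt{\frac{2 \Delta P}{\rho}}
Substituting knowns: 3.3466 = √(2·(5.6·1000)/rho)
Solving for rho: rho = 2·(5.6·1000)/3.3466² = 1000 kg/m³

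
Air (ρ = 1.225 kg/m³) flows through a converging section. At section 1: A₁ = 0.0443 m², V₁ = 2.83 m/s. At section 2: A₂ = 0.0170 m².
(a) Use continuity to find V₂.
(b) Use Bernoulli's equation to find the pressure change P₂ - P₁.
(a) Continuity: A₁V₁=A₂V₂ -> V₂=A₁V₁/A₂=0.0443*2.83/0.0170=7.37 m/s
(b) Bernoulli: P₂-P₁=0.5*rho*(V₁^2-V₂^2)/1000=0.5*1.225*(2.83^2-7.37^2)/1000=-0.02836 kPa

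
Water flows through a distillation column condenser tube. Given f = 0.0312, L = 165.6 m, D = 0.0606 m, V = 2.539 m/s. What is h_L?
Formula: h_L = f \frac{L}{D} \frac{V^2}{2g}
h_L = 0.0312·(165.6/0.0606)·2.539²/(2·9.81) = 28.01 m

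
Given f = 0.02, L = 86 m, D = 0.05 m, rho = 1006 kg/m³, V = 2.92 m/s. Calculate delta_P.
Formula: \Delta P = f \frac{L}{D} \frac{\rho V^2}{2}
delta_P = 0.02·(86/0.05)·0.5·1006·2.92²/1000 = 147.5 kPa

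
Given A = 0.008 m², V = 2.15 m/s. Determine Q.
Formula: Q = A V
Q = 0.008·2.15·1000 = 17.2 L/s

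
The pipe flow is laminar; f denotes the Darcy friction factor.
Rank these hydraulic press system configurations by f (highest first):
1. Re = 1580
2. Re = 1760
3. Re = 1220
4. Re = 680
Case 1: f = 0.04051
Case 2: f = 0.03636
Case 3: f = 0.05246
Case 4: f = 0.09412
Ranking (highest first): 4, 3, 1, 2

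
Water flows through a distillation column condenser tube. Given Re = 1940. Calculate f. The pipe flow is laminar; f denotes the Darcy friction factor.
Formula: f = \frac{64}{Re}
f = 64/1940 = 0.03299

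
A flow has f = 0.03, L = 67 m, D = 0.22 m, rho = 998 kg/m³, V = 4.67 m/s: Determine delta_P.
Formula: \Delta P = f \frac{L}{D} \frac{\rho V^2}{2}
delta_P = 0.03·(67/0.22)·0.5·998·4.67²/1000 = 99.43 kPa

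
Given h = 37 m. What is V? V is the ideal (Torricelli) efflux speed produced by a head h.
Formula: V = \sqrt{2 g h}
V = √(2·9.81·37) = 26.94 m/s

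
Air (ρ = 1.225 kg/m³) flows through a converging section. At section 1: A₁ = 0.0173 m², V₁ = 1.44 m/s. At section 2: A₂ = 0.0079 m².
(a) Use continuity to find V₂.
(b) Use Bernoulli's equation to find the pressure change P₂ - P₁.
(a) Continuity: A₁V₁=A₂V₂ -> V₂=A₁V₁/A₂=0.0173*1.44/0.0079=3.15 m/s
(b) Bernoulli: P₂-P₁=0.5*rho*(V₁^2-V₂^2)/1000=0.5*1.225*(1.44^2-3.15^2)/1000=-0.004807 kPa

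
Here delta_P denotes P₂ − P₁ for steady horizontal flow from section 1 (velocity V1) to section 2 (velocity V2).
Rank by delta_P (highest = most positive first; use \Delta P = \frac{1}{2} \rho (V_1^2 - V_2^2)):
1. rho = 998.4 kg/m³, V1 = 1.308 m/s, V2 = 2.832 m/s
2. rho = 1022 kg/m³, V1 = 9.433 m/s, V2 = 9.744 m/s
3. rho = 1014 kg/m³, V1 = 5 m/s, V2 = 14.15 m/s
Case 1: delta_P = -3.15 kPa
Case 2: delta_P = -3.048 kPa
Case 3: delta_P = -88.84 kPa
Ranking (highest first): 2, 1, 3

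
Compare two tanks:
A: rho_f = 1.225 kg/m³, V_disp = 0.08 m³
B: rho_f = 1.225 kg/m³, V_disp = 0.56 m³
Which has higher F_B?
F_B(A) = 0.9614 N, F_B(B) = 6.73 N. Answer: B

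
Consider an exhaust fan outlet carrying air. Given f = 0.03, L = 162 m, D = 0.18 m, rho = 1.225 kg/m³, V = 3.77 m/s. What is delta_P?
Formula: \Delta P = f \frac{L}{D} \frac{\rho V^2}{2}
delta_P = 0.03·(162/0.18)·0.5·1.225·3.77²/1000 = 0.235 kPa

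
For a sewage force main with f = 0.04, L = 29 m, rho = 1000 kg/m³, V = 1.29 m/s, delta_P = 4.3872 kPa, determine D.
Formula: \Delta P = f \frac{L}{D} \frac{\rho V^2}{2}
Substituting knowns: 4.3872 = 0.04·(29/D)·0.5·1000·1.29²/1000
Solving for D: D = 0.04·29·0.5·1000·1.29²/(4.3872·1000) = 0.22 m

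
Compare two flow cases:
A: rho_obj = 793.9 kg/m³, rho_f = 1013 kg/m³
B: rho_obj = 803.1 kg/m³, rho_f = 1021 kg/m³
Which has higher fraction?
fraction(A) = 0.7837, fraction(B) = 0.7866. Answer: B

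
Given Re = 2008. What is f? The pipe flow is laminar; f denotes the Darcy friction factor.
Formula: f = \frac{64}{Re}
f = 64/2008 = 0.03187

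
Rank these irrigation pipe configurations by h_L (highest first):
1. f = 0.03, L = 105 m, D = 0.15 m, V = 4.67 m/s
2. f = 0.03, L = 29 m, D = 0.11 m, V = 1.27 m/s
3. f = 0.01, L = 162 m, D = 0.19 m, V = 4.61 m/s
Case 1: h_L = 23.34 m
Case 2: h_L = 0.6502 m
Case 3: h_L = 9.236 m
Ranking (highest first): 1, 3, 2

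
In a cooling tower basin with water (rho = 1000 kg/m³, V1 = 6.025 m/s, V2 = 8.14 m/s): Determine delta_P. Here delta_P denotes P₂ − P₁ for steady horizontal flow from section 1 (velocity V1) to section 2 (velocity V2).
Formula: \Delta P = \frac{1}{2} \rho (V_1^2 - V_2^2)
delta_P = 0.5·1000·(6.025² − 8.14²)/1000 = -14.98 kPa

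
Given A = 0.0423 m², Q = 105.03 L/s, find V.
Formula: Q = A V
Substituting knowns: 105.03 = 0.0423·V·1000
Solving for V: V = (105.03/1000)/0.0423 = 2.483 m/s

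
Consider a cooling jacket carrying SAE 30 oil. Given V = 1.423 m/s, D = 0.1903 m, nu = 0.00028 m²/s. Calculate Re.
Formula: Re = \frac{V D}{\nu}
Re = 1.423·0.1903/0.00028 = 967.1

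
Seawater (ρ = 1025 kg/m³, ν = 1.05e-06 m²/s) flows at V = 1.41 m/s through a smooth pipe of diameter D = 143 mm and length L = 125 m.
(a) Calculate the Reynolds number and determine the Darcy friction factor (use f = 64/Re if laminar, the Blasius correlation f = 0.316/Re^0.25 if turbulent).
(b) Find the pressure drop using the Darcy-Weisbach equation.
(a) Re = V·D/ν = 1.41·0.143/1.05e-06 = 192030 → turbulent (Re > 4000); f = 0.316/Re^0.25 = 0.316/192030^0.25 = 0.015095 (Blasius is strictly valid for Re ≲ 1e5; used here as the smooth-pipe estimate the problem specifies)
(b) Darcy-Weisbach: ΔP = f·(L/D)·½ρV²/1000 = 0.015095·(125/0.143)·½·1025·1.41²/1000 = 13.44 kPa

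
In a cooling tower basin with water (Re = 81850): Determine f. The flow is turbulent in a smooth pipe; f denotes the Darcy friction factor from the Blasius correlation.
Formula: f = \frac{0.316}{Re^{0.25}}
f = 0.316/81850^0.25 = 0.01868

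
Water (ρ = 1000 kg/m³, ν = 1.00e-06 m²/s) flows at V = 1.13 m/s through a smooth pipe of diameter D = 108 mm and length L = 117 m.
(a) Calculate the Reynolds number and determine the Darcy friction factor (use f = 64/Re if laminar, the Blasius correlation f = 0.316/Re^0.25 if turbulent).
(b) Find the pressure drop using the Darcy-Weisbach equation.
(a) Re = V·D/ν = 1.13·0.108/1.00e-06 = 122040 → turbulent (Re > 4000); f = 0.316/Re^0.25 = 0.316/122040^0.25 = 0.016907 (Blasius is strictly valid for Re ≲ 1e5; used here as the smooth-pipe estimate the problem specifies)
(b) Darcy-Weisbach: ΔP = f·(L/D)·½ρV²/1000 = 0.016907·(117/0.108)·½·1000·1.13²/1000 = 11.69 kPa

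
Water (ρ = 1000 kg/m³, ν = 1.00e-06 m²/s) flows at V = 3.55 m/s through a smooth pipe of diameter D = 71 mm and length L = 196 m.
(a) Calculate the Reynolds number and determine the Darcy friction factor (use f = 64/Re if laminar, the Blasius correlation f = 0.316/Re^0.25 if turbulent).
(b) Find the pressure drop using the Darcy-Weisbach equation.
(a) Re = V·D/ν = 3.55·0.071/1.00e-06 = 252050 → turbulent (Re > 4000); f = 0.316/Re^0.25 = 0.316/252050^0.25 = 0.014103 (Blasius is strictly valid for Re ≲ 1e5; used here as the smooth-pipe estimate the problem specifies)
(b) Darcy-Weisbach: ΔP = f·(L/D)·½ρV²/1000 = 0.014103·(196/0.071)·½·1000·3.55²/1000 = 245.3 kPa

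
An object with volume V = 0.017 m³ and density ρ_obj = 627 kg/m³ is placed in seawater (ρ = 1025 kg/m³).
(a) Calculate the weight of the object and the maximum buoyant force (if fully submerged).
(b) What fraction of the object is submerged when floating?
(a) W=rho_obj*g*V=627*9.81*0.017=104.6 N; F_B(max)=rho*g*V=1025*9.81*0.017=170.9 N
(b) Floating fraction=rho_obj/rho=627/1025=0.612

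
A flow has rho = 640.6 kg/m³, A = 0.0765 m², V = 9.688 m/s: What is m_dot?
Formula: \dot{m} = \rho A V
m_dot = 640.6·0.0765·9.688 = 474.8 kg/s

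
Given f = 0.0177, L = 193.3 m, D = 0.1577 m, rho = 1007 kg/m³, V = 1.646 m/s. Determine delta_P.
Formula: \Delta P = f \frac{L}{D} \frac{\rho V^2}{2}
delta_P = 0.0177·(193.3/0.1577)·0.5·1007·1.646²/1000 = 29.6 kPa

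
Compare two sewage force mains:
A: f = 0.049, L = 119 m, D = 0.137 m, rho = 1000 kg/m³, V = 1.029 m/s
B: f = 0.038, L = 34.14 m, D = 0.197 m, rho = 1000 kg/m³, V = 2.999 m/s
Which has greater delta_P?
delta_P(A) = 22.53 kPa, delta_P(B) = 29.61 kPa. Answer: B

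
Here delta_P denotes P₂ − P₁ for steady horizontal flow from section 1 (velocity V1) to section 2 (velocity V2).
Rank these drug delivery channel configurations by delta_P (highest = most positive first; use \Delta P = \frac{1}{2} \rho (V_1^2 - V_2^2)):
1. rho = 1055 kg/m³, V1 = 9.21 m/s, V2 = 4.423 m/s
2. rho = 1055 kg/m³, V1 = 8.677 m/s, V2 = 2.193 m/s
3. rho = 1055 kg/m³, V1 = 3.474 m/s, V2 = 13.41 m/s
Case 1: delta_P = 34.43 kPa
Case 2: delta_P = 37.18 kPa
Case 3: delta_P = -88.49 kPa
Ranking (highest first): 2, 1, 3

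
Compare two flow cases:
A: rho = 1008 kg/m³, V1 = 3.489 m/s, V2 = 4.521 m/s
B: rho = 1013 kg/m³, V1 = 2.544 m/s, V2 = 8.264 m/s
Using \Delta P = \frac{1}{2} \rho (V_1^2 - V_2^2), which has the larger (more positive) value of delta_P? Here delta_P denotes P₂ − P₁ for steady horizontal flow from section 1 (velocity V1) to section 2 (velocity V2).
delta_P(A) = -4.166 kPa, delta_P(B) = -31.31 kPa. Answer: A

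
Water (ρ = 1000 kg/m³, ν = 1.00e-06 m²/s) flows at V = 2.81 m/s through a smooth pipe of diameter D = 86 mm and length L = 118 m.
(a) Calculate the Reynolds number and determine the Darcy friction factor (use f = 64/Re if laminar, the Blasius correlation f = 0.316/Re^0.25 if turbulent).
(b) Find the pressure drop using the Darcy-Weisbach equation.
(a) Re = V·D/ν = 2.81·0.086/1.00e-06 = 241660 → turbulent (Re > 4000); f = 0.316/Re^0.25 = 0.316/241660^0.25 = 0.014252 (Blasius is strictly valid for Re ≲ 1e5; used here as the smooth-pipe estimate the problem specifies)
(b) Darcy-Weisbach: ΔP = f·(L/D)·½ρV²/1000 = 0.014252·(118/0.086)·½·1000·2.81²/1000 = 77.2 kPa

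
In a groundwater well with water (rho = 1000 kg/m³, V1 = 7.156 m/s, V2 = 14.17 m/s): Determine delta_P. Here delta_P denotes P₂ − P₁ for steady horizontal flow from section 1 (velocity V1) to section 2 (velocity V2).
Formula: \Delta P = \frac{1}{2} \rho (V_1^2 - V_2^2)
delta_P = 0.5·1000·(7.156² − 14.17²)/1000 = -74.79 kPa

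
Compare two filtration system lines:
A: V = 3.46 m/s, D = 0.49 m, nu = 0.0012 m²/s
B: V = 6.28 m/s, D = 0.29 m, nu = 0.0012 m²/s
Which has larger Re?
Re(A) = 1413, Re(B) = 1518. Answer: B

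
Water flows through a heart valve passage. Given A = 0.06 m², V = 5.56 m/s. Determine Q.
Formula: Q = A V
Q = 0.06·5.56·1000 = 333.6 L/s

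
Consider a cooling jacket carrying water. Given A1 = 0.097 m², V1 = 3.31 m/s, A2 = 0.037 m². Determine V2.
Formula: V_2 = \frac{A_1 V_1}{A_2}
V2 = 0.097·3.31/0.037 = 8.678 m/s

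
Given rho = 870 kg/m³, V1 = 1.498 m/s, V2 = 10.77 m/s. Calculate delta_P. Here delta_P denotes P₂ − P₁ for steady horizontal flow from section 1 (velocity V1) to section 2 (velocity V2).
Formula: \Delta P = \frac{1}{2} \rho (V_1^2 - V_2^2)
delta_P = 0.5·870·(1.498² − 10.77²)/1000 = -49.48 kPa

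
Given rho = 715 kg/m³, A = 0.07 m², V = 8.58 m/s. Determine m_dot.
Formula: \dot{m} = \rho A V
m_dot = 715·0.07·8.58 = 429.4 kg/s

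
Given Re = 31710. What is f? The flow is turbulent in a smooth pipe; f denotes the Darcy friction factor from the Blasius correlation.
Formula: f = \frac{0.316}{Re^{0.25}}
f = 0.316/31710^0.25 = 0.02368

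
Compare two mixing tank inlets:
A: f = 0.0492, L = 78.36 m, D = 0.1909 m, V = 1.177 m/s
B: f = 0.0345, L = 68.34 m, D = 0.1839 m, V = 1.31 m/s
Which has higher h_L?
h_L(A) = 1.426 m, h_L(B) = 1.121 m. Answer: A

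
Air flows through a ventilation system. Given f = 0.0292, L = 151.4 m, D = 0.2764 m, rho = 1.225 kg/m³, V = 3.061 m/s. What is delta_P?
Formula: \Delta P = f \frac{L}{D} \frac{\rho V^2}{2}
delta_P = 0.0292·(151.4/0.2764)·0.5·1.225·3.061²/1000 = 0.09179 kPa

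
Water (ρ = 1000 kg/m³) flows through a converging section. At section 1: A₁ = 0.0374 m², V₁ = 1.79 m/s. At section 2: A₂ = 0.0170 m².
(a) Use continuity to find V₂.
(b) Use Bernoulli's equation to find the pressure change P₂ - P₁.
(a) Continuity: A₁V₁=A₂V₂ -> V₂=A₁V₁/A₂=0.0374*1.79/0.0170=3.94 m/s
(b) Bernoulli: P₂-P₁=0.5*rho*(V₁^2-V₂^2)/1000=0.5*1000*(1.79^2-3.94^2)/1000=-6.16 kPa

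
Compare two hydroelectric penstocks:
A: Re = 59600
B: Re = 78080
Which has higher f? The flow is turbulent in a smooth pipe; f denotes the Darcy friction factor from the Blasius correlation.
f(A) = 0.02022, f(B) = 0.0189. Answer: A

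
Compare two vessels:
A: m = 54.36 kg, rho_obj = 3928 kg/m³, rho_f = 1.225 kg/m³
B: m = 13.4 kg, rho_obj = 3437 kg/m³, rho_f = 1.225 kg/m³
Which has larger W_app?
W_app(A) = 533.1 N, W_app(B) = 131.4 N. Answer: A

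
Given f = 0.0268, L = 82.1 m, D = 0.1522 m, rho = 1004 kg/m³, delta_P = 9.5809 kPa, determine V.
Formula: \Delta P = f \frac{L}{D} \frac{\rho V^2}{2}
Substituting knowns: 9.5809 = 0.0268·(82.1/0.1522)·0.5·1004·V²/1000
Solving for V: V = √((9.5809·1000)/(0.0268·(82.1/0.1522)·0.5·1004)) = 1.149 m/s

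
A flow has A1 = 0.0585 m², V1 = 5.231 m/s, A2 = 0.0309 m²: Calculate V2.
Formula: V_2 = \frac{A_1 V_1}{A_2}
V2 = 0.0585·5.231/0.0309 = 9.903 m/s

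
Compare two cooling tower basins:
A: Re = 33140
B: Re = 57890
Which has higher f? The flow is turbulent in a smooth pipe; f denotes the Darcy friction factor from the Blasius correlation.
f(A) = 0.02342, f(B) = 0.02037. Answer: A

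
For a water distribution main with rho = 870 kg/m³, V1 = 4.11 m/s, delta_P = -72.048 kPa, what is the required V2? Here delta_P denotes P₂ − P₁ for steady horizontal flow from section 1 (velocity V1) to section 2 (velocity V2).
Formula: \Delta P = \frac{1}{2} \rho (V_1^2 - V_2^2)
Substituting knowns: -72.048 = 0.5·870·(4.11² − V2²)/1000
Solving for V2: V2 = √(4.11² − 2·(-72.048·1000)/870) = 13.51 m/s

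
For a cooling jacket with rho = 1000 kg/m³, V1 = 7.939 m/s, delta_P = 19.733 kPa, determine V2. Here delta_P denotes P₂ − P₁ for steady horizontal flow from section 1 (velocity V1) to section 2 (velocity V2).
Formula: \Delta P = \frac{1}{2} \rho (V_1^2 - V_2^2)
Substituting knowns: 19.733 = 0.5·1000·(7.939² − V2²)/1000
Solving for V2: V2 = √(7.939² − 2·(19.733·1000)/1000) = 4.854 m/s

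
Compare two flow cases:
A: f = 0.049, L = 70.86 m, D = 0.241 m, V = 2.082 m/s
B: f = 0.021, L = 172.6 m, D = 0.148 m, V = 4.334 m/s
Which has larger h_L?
h_L(A) = 3.183 m, h_L(B) = 23.45 m. Answer: B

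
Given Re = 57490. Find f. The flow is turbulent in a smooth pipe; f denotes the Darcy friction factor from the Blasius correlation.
Formula: f = \frac{0.316}{Re^{0.25}}
f = 0.316/57490^0.25 = 0.02041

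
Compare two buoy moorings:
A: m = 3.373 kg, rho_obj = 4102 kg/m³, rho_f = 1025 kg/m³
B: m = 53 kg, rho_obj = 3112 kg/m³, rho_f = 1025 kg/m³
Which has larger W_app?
W_app(A) = 24.82 N, W_app(B) = 348.7 N. Answer: B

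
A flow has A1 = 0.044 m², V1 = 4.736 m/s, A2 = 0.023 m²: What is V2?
Formula: V_2 = \frac{A_1 V_1}{A_2}
V2 = 0.044·4.736/0.023 = 9.06 m/s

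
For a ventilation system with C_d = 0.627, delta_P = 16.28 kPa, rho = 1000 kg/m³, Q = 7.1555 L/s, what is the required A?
Formula: Q = C_d A \sqrt{\frac{2 \Delta P}{\rho}}
Substituting knowns: 7.1555 = 0.627·A·√(2·(16.28·1000)/1000)·1000
Solving for A: A = (7.1555/1000)/(0.627·√(2·(16.28·1000)/1000)) = 0.002 m²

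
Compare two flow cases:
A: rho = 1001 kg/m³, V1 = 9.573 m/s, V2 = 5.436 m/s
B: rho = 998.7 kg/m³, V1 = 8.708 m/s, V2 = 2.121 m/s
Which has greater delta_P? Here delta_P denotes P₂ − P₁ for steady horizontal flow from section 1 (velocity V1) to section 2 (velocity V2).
delta_P(A) = 31.08 kPa, delta_P(B) = 35.62 kPa. Answer: B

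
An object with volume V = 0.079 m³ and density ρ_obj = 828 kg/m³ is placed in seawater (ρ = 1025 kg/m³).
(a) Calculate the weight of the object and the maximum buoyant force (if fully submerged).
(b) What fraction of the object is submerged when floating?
(a) W=rho_obj*g*V=828*9.81*0.079=641.7 N; F_B(max)=rho*g*V=1025*9.81*0.079=794.4 N
(b) Floating fraction=rho_obj/rho=828/1025=0.808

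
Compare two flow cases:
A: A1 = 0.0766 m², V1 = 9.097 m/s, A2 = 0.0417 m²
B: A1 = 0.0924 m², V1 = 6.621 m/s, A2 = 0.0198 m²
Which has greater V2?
V2(A) = 16.71 m/s, V2(B) = 30.9 m/s. Answer: B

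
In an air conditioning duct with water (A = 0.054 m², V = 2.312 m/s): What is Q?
Formula: Q = A V
Q = 0.054·2.312·1000 = 124.8 L/s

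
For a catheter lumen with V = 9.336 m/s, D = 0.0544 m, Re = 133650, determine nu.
Formula: Re = \frac{V D}{\nu}
Substituting knowns: 133650 = 9.336·0.0544/nu
Solving for nu: nu = 9.336·0.0544/133650 = 3.800e-06 m²/s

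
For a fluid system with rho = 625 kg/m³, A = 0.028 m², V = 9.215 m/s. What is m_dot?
Formula: \dot{m} = \rho A V
m_dot = 625·0.028·9.215 = 161.3 kg/s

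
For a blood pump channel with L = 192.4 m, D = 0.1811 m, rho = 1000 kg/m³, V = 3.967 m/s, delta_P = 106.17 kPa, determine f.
Formula: \Delta P = f \frac{L}{D} \frac{\rho V^2}{2}
Substituting knowns: 106.17 = f·(192.4/0.1811)·0.5·1000·3.967²/1000
Solving for f: f = (106.17·1000)/((192.4/0.1811)·0.5·1000·3.967²) = 0.0127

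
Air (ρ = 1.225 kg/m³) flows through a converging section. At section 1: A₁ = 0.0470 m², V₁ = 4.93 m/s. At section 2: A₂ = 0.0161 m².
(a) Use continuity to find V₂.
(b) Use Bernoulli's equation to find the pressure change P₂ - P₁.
(a) Continuity: A₁V₁=A₂V₂ -> V₂=A₁V₁/A₂=0.0470*4.93/0.0161=14.39 m/s
(b) Bernoulli: P₂-P₁=0.5*rho*(V₁^2-V₂^2)/1000=0.5*1.225*(4.93^2-14.39^2)/1000=-0.1119 kPa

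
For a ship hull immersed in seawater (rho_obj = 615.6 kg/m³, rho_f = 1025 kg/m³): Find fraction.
Formula: f_{sub} = \frac{\rho_{obj}}{\rho_f}
fraction = 615.6/1025 = 0.6006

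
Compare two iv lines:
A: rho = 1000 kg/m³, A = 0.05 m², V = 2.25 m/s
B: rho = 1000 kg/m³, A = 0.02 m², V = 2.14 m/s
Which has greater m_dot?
m_dot(A) = 112.5 kg/s, m_dot(B) = 42.8 kg/s. Answer: A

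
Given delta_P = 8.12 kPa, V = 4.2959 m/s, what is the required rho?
Formula: V = \sqrt{\frac{2 \Delta P}{\rho}}
Substituting knowns: 4.2959 = √(2·(8.12·1000)/rho)
Solving for rho: rho = 2·(8.12·1000)/4.2959² = 880 kg/m³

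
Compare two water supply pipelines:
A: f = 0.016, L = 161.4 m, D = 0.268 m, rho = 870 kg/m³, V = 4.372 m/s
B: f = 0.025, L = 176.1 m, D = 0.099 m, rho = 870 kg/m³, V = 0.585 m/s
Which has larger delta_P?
delta_P(A) = 80.12 kPa, delta_P(B) = 6.62 kPa. Answer: A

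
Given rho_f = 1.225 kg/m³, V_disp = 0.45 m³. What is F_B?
Formula: F_B = \rho_f g V_{disp}
F_B = 1.225·9.81·0.45 = 5.408 N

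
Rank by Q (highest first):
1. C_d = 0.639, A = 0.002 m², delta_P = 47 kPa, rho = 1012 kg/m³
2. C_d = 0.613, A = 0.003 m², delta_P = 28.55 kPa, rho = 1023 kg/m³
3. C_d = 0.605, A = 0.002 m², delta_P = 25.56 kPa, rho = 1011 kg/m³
Case 1: Q = 12.32 L/s
Case 2: Q = 13.74 L/s
Case 3: Q = 8.604 L/s
Ranking (highest first): 2, 1, 3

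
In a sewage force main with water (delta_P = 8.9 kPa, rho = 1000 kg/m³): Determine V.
Formula: V = \sqrt{\frac{2 \Delta P}{\rho}}
V = √(2·(8.9·1000)/1000) = 4.219 m/s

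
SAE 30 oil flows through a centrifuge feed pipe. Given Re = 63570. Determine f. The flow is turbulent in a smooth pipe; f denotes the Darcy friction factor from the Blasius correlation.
Formula: f = \frac{0.316}{Re^{0.25}}
f = 0.316/63570^0.25 = 0.0199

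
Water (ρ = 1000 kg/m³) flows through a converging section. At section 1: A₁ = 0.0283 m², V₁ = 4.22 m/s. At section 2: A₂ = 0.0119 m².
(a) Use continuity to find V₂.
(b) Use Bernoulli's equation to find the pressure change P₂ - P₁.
(a) Continuity: A₁V₁=A₂V₂ -> V₂=A₁V₁/A₂=0.0283*4.22/0.0119=10.04 m/s
(b) Bernoulli: P₂-P₁=0.5*rho*(V₁^2-V₂^2)/1000=0.5*1000*(4.22^2-10.04^2)/1000=-41.5 kPa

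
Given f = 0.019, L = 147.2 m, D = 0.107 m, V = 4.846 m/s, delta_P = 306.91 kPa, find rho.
Formula: \Delta P = f \frac{L}{D} \frac{\rho V^2}{2}
Substituting knowns: 306.91 = 0.019·(147.2/0.107)·0.5·rho·4.846²/1000
Solving for rho: rho = (306.91·1000)/(0.019·(147.2/0.107)·0.5·4.846²) = 1000 kg/m³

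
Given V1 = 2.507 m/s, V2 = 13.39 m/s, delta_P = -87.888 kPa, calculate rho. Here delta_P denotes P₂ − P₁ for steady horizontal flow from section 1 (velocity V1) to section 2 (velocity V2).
Formula: \Delta P = \frac{1}{2} \rho (V_1^2 - V_2^2)
Substituting knowns: -87.888 = 0.5·rho·(2.507² − 13.39²)/1000
Solving for rho: rho = 2·(-87.888·1000)/(2.507² − 13.39²) = 1016 kg/m³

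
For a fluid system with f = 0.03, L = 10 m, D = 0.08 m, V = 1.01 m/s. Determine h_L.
Formula: h_L = f \frac{L}{D} \frac{V^2}{2g}
h_L = 0.03·(10/0.08)·1.01²/(2·9.81) = 0.195 m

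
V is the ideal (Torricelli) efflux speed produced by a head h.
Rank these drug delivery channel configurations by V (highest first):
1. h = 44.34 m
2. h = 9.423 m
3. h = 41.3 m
Case 1: V = 29.49 m/s
Case 2: V = 13.6 m/s
Case 3: V = 28.47 m/s
Ranking (highest first): 1, 3, 2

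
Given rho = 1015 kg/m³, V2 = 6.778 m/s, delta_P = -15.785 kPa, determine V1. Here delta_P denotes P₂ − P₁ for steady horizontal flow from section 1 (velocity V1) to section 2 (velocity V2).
Formula: \Delta P = \frac{1}{2} \rho (V_1^2 - V_2^2)
Substituting knowns: -15.785 = 0.5·1015·(V1² − 6.778²)/1000
Solving for V1: V1 = √(6.778² + 2·(-15.785·1000)/1015) = 3.852 m/s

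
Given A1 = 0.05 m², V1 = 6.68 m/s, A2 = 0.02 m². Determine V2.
Formula: V_2 = \frac{A_1 V_1}{A_2}
V2 = 0.05·6.68/0.02 = 16.7 m/s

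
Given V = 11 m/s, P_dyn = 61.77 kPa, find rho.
Formula: P_{dyn} = \frac{1}{2} \rho V^2
Substituting knowns: 61.77 = 0.5·rho·11²/1000
Solving for rho: rho = 2·(61.77·1000)/11² = 1021 kg/m³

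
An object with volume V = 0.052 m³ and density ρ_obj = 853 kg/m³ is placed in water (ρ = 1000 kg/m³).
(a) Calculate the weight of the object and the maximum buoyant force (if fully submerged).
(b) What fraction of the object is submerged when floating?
(a) W=rho_obj*g*V=853*9.81*0.052=435.1 N; F_B(max)=rho*g*V=1000*9.81*0.052=510.1 N
(b) Floating fraction=rho_obj/rho=853/1000=0.853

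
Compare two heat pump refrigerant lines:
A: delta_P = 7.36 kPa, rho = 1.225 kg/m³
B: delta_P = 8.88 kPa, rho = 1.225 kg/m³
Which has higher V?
V(A) = 109.6 m/s, V(B) = 120.4 m/s. Answer: B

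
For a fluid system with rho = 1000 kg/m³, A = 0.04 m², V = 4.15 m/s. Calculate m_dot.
Formula: \dot{m} = \rho A V
m_dot = 1000·0.04·4.15 = 166 kg/s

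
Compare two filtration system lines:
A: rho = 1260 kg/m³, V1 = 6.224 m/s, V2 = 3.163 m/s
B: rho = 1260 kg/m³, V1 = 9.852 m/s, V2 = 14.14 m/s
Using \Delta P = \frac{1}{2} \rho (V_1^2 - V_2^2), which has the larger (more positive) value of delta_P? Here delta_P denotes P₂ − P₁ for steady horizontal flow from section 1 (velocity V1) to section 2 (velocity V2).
delta_P(A) = 18.1 kPa, delta_P(B) = -64.81 kPa. Answer: A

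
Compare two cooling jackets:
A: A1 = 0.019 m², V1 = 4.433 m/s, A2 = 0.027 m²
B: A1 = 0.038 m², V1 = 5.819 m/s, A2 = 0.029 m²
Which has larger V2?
V2(A) = 3.12 m/s, V2(B) = 7.625 m/s. Answer: B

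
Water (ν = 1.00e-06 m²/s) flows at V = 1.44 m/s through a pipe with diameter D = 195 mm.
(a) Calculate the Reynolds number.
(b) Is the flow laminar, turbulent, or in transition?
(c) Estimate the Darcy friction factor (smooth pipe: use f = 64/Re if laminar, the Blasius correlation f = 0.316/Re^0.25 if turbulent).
(a) Re = V·D/ν = 1.44·0.195/1.00e-06 = 280800
(b) Flow regime: turbulent (Re > 4000)
(c) Friction factor: f = 0.316/Re^0.25 = 0.316/280800^0.25 = 0.01373 (Blasius is strictly valid for Re ≲ 1e5; used here as the smooth-pipe estimate the problem specifies)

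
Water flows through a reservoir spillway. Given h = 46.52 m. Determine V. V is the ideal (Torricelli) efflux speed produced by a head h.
Formula: V = \sqrt{2 g h}
V = √(2·9.81·46.52) = 30.21 m/s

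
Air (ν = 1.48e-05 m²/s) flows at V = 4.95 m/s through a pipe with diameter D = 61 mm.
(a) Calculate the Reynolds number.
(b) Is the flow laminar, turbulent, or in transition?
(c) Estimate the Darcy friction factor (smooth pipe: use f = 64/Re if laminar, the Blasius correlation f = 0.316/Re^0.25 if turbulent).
(a) Re = V·D/ν = 4.95·0.061/1.48e-05 = 20402
(b) Flow regime: turbulent (Re > 4000)
(c) Friction factor: f = 0.316/Re^0.25 = 0.316/20402^0.25 = 0.02644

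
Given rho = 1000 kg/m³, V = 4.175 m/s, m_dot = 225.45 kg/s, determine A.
Formula: \dot{m} = \rho A V
Substituting knowns: 225.45 = 1000·A·4.175
Solving for A: A = 225.45/(1000·4.175) = 0.054 m²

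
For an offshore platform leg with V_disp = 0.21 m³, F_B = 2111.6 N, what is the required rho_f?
Formula: F_B = \rho_f g V_{disp}
Substituting knowns: 2111.6 = rho_f·9.81·0.21
Solving for rho_f: rho_f = 2111.6/(9.81·0.21) = 1025 kg/m³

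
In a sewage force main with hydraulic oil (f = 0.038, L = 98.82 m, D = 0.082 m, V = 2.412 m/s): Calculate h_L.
Formula: h_L = f \frac{L}{D} \frac{V^2}{2g}
h_L = 0.038·(98.82/0.082)·2.412²/(2·9.81) = 13.58 m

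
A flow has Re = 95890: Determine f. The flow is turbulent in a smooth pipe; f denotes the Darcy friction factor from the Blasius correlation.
Formula: f = \frac{0.316}{Re^{0.25}}
f = 0.316/95890^0.25 = 0.01796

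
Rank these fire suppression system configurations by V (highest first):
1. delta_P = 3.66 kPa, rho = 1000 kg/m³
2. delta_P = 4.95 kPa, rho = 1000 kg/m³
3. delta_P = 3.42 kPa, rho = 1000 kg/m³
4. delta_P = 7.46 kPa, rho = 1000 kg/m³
Case 1: V = 2.706 m/s
Case 2: V = 3.146 m/s
Case 3: V = 2.615 m/s
Case 4: V = 3.863 m/s
Ranking (highest first): 4, 2, 1, 3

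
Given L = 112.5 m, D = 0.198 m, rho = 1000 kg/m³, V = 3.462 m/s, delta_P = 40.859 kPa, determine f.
Formula: \Delta P = f \frac{L}{D} \frac{\rho V^2}{2}
Substituting knowns: 40.859 = f·(112.5/0.198)·0.5·1000·3.462²/1000
Solving for f: f = (40.859·1000)/((112.5/0.198)·0.5·1000·3.462²) = 0.012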